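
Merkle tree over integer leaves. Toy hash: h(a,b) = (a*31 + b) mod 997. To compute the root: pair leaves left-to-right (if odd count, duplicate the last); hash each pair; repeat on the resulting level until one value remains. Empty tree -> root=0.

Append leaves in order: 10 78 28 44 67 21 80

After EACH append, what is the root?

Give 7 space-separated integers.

Answer: 10 388 960 976 161 683 148

Derivation:
After append 10 (leaves=[10]):
  L0: [10]
  root=10
After append 78 (leaves=[10, 78]):
  L0: [10, 78]
  L1: h(10,78)=(10*31+78)%997=388 -> [388]
  root=388
After append 28 (leaves=[10, 78, 28]):
  L0: [10, 78, 28]
  L1: h(10,78)=(10*31+78)%997=388 h(28,28)=(28*31+28)%997=896 -> [388, 896]
  L2: h(388,896)=(388*31+896)%997=960 -> [960]
  root=960
After append 44 (leaves=[10, 78, 28, 44]):
  L0: [10, 78, 28, 44]
  L1: h(10,78)=(10*31+78)%997=388 h(28,44)=(28*31+44)%997=912 -> [388, 912]
  L2: h(388,912)=(388*31+912)%997=976 -> [976]
  root=976
After append 67 (leaves=[10, 78, 28, 44, 67]):
  L0: [10, 78, 28, 44, 67]
  L1: h(10,78)=(10*31+78)%997=388 h(28,44)=(28*31+44)%997=912 h(67,67)=(67*31+67)%997=150 -> [388, 912, 150]
  L2: h(388,912)=(388*31+912)%997=976 h(150,150)=(150*31+150)%997=812 -> [976, 812]
  L3: h(976,812)=(976*31+812)%997=161 -> [161]
  root=161
After append 21 (leaves=[10, 78, 28, 44, 67, 21]):
  L0: [10, 78, 28, 44, 67, 21]
  L1: h(10,78)=(10*31+78)%997=388 h(28,44)=(28*31+44)%997=912 h(67,21)=(67*31+21)%997=104 -> [388, 912, 104]
  L2: h(388,912)=(388*31+912)%997=976 h(104,104)=(104*31+104)%997=337 -> [976, 337]
  L3: h(976,337)=(976*31+337)%997=683 -> [683]
  root=683
After append 80 (leaves=[10, 78, 28, 44, 67, 21, 80]):
  L0: [10, 78, 28, 44, 67, 21, 80]
  L1: h(10,78)=(10*31+78)%997=388 h(28,44)=(28*31+44)%997=912 h(67,21)=(67*31+21)%997=104 h(80,80)=(80*31+80)%997=566 -> [388, 912, 104, 566]
  L2: h(388,912)=(388*31+912)%997=976 h(104,566)=(104*31+566)%997=799 -> [976, 799]
  L3: h(976,799)=(976*31+799)%997=148 -> [148]
  root=148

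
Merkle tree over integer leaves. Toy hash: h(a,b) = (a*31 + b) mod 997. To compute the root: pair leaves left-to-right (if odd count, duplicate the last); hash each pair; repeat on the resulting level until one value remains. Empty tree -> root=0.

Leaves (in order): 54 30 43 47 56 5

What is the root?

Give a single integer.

L0: [54, 30, 43, 47, 56, 5]
L1: h(54,30)=(54*31+30)%997=707 h(43,47)=(43*31+47)%997=383 h(56,5)=(56*31+5)%997=744 -> [707, 383, 744]
L2: h(707,383)=(707*31+383)%997=366 h(744,744)=(744*31+744)%997=877 -> [366, 877]
L3: h(366,877)=(366*31+877)%997=259 -> [259]

Answer: 259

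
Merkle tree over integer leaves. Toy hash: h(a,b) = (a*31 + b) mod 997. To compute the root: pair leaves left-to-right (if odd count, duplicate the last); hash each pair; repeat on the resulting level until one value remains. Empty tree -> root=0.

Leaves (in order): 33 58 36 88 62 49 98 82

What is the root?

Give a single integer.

L0: [33, 58, 36, 88, 62, 49, 98, 82]
L1: h(33,58)=(33*31+58)%997=84 h(36,88)=(36*31+88)%997=207 h(62,49)=(62*31+49)%997=974 h(98,82)=(98*31+82)%997=129 -> [84, 207, 974, 129]
L2: h(84,207)=(84*31+207)%997=817 h(974,129)=(974*31+129)%997=413 -> [817, 413]
L3: h(817,413)=(817*31+413)%997=815 -> [815]

Answer: 815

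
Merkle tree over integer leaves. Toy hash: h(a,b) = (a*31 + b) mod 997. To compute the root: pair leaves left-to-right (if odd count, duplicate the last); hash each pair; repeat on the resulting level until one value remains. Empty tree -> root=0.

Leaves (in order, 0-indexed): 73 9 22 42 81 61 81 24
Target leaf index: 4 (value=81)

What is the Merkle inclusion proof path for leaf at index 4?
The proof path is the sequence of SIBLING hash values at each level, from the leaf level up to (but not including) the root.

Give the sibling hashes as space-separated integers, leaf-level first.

L0 (leaves): [73, 9, 22, 42, 81, 61, 81, 24], target index=4
L1: h(73,9)=(73*31+9)%997=278 [pair 0] h(22,42)=(22*31+42)%997=724 [pair 1] h(81,61)=(81*31+61)%997=578 [pair 2] h(81,24)=(81*31+24)%997=541 [pair 3] -> [278, 724, 578, 541]
  Sibling for proof at L0: 61
L2: h(278,724)=(278*31+724)%997=369 [pair 0] h(578,541)=(578*31+541)%997=513 [pair 1] -> [369, 513]
  Sibling for proof at L1: 541
L3: h(369,513)=(369*31+513)%997=985 [pair 0] -> [985]
  Sibling for proof at L2: 369
Root: 985
Proof path (sibling hashes from leaf to root): [61, 541, 369]

Answer: 61 541 369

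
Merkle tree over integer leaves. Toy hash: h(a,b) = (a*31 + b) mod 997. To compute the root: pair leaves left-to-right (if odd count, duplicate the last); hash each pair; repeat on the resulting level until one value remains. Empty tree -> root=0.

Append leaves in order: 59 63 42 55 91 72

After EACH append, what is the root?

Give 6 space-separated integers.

Answer: 59 895 176 189 340 729

Derivation:
After append 59 (leaves=[59]):
  L0: [59]
  root=59
After append 63 (leaves=[59, 63]):
  L0: [59, 63]
  L1: h(59,63)=(59*31+63)%997=895 -> [895]
  root=895
After append 42 (leaves=[59, 63, 42]):
  L0: [59, 63, 42]
  L1: h(59,63)=(59*31+63)%997=895 h(42,42)=(42*31+42)%997=347 -> [895, 347]
  L2: h(895,347)=(895*31+347)%997=176 -> [176]
  root=176
After append 55 (leaves=[59, 63, 42, 55]):
  L0: [59, 63, 42, 55]
  L1: h(59,63)=(59*31+63)%997=895 h(42,55)=(42*31+55)%997=360 -> [895, 360]
  L2: h(895,360)=(895*31+360)%997=189 -> [189]
  root=189
After append 91 (leaves=[59, 63, 42, 55, 91]):
  L0: [59, 63, 42, 55, 91]
  L1: h(59,63)=(59*31+63)%997=895 h(42,55)=(42*31+55)%997=360 h(91,91)=(91*31+91)%997=918 -> [895, 360, 918]
  L2: h(895,360)=(895*31+360)%997=189 h(918,918)=(918*31+918)%997=463 -> [189, 463]
  L3: h(189,463)=(189*31+463)%997=340 -> [340]
  root=340
After append 72 (leaves=[59, 63, 42, 55, 91, 72]):
  L0: [59, 63, 42, 55, 91, 72]
  L1: h(59,63)=(59*31+63)%997=895 h(42,55)=(42*31+55)%997=360 h(91,72)=(91*31+72)%997=899 -> [895, 360, 899]
  L2: h(895,360)=(895*31+360)%997=189 h(899,899)=(899*31+899)%997=852 -> [189, 852]
  L3: h(189,852)=(189*31+852)%997=729 -> [729]
  root=729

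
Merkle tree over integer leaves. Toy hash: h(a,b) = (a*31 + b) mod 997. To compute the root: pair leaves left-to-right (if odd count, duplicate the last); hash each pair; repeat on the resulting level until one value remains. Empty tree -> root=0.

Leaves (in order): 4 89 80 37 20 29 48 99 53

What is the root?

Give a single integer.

L0: [4, 89, 80, 37, 20, 29, 48, 99, 53]
L1: h(4,89)=(4*31+89)%997=213 h(80,37)=(80*31+37)%997=523 h(20,29)=(20*31+29)%997=649 h(48,99)=(48*31+99)%997=590 h(53,53)=(53*31+53)%997=699 -> [213, 523, 649, 590, 699]
L2: h(213,523)=(213*31+523)%997=147 h(649,590)=(649*31+590)%997=769 h(699,699)=(699*31+699)%997=434 -> [147, 769, 434]
L3: h(147,769)=(147*31+769)%997=341 h(434,434)=(434*31+434)%997=927 -> [341, 927]
L4: h(341,927)=(341*31+927)%997=531 -> [531]

Answer: 531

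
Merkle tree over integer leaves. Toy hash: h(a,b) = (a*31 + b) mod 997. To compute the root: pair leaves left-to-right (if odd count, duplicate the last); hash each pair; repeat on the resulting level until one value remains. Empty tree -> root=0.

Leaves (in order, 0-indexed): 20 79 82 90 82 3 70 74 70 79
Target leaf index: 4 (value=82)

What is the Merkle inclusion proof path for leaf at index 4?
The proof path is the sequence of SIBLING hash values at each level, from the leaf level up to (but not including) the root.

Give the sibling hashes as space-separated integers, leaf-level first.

Answer: 3 250 373 903

Derivation:
L0 (leaves): [20, 79, 82, 90, 82, 3, 70, 74, 70, 79], target index=4
L1: h(20,79)=(20*31+79)%997=699 [pair 0] h(82,90)=(82*31+90)%997=638 [pair 1] h(82,3)=(82*31+3)%997=551 [pair 2] h(70,74)=(70*31+74)%997=250 [pair 3] h(70,79)=(70*31+79)%997=255 [pair 4] -> [699, 638, 551, 250, 255]
  Sibling for proof at L0: 3
L2: h(699,638)=(699*31+638)%997=373 [pair 0] h(551,250)=(551*31+250)%997=382 [pair 1] h(255,255)=(255*31+255)%997=184 [pair 2] -> [373, 382, 184]
  Sibling for proof at L1: 250
L3: h(373,382)=(373*31+382)%997=978 [pair 0] h(184,184)=(184*31+184)%997=903 [pair 1] -> [978, 903]
  Sibling for proof at L2: 373
L4: h(978,903)=(978*31+903)%997=314 [pair 0] -> [314]
  Sibling for proof at L3: 903
Root: 314
Proof path (sibling hashes from leaf to root): [3, 250, 373, 903]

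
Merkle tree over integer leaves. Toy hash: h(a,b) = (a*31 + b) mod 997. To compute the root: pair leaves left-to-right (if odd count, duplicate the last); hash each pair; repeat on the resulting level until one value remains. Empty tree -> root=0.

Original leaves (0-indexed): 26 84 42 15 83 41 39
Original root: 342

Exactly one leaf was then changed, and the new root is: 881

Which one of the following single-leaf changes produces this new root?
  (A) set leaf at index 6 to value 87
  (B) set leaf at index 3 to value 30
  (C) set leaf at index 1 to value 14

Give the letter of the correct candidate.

Original leaves: [26, 84, 42, 15, 83, 41, 39]
Target new root: 881
Try each candidate change and compute the resulting root:
Candidate A: set leaf[6] = 87 -> leaves = [26, 84, 42, 15, 83, 41, 87]
  L0: [26, 84, 42, 15, 83, 41, 87]
  L1: h(26,84)=(26*31+84)%997=890 h(42,15)=(42*31+15)%997=320 h(83,41)=(83*31+41)%997=620 h(87,87)=(87*31+87)%997=790 -> [890, 320, 620, 790]
  L2: h(890,320)=(890*31+320)%997=991 h(620,790)=(620*31+790)%997=70 -> [991, 70]
  L3: h(991,70)=(991*31+70)%997=881 -> [881]
  root = 881 == target 881  ** MATCH **
Candidate B: set leaf[3] = 30 -> leaves = [26, 84, 42, 30, 83, 41, 39]
  L0: [26, 84, 42, 30, 83, 41, 39]
  L1: h(26,84)=(26*31+84)%997=890 h(42,30)=(42*31+30)%997=335 h(83,41)=(83*31+41)%997=620 h(39,39)=(39*31+39)%997=251 -> [890, 335, 620, 251]
  L2: h(890,335)=(890*31+335)%997=9 h(620,251)=(620*31+251)%997=528 -> [9, 528]
  L3: h(9,528)=(9*31+528)%997=807 -> [807]
  root = 807 != target 881
Candidate C: set leaf[1] = 14 -> leaves = [26, 14, 42, 15, 83, 41, 39]
  L0: [26, 14, 42, 15, 83, 41, 39]
  L1: h(26,14)=(26*31+14)%997=820 h(42,15)=(42*31+15)%997=320 h(83,41)=(83*31+41)%997=620 h(39,39)=(39*31+39)%997=251 -> [820, 320, 620, 251]
  L2: h(820,320)=(820*31+320)%997=815 h(620,251)=(620*31+251)%997=528 -> [815, 528]
  L3: h(815,528)=(815*31+528)%997=868 -> [868]
  root = 868 != target 881
Candidate A produces the target root.

Answer: A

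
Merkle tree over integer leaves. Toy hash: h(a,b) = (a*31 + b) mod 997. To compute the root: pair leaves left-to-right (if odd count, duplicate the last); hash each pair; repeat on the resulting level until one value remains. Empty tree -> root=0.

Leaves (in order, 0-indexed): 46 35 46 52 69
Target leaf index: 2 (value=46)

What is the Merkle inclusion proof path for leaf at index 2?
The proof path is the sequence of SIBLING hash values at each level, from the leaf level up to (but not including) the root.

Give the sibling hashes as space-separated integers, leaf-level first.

L0 (leaves): [46, 35, 46, 52, 69], target index=2
L1: h(46,35)=(46*31+35)%997=464 [pair 0] h(46,52)=(46*31+52)%997=481 [pair 1] h(69,69)=(69*31+69)%997=214 [pair 2] -> [464, 481, 214]
  Sibling for proof at L0: 52
L2: h(464,481)=(464*31+481)%997=907 [pair 0] h(214,214)=(214*31+214)%997=866 [pair 1] -> [907, 866]
  Sibling for proof at L1: 464
L3: h(907,866)=(907*31+866)%997=70 [pair 0] -> [70]
  Sibling for proof at L2: 866
Root: 70
Proof path (sibling hashes from leaf to root): [52, 464, 866]

Answer: 52 464 866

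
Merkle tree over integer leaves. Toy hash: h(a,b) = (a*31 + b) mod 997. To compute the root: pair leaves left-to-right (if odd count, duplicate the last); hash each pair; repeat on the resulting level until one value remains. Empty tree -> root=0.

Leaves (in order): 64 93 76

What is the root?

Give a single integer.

Answer: 20

Derivation:
L0: [64, 93, 76]
L1: h(64,93)=(64*31+93)%997=83 h(76,76)=(76*31+76)%997=438 -> [83, 438]
L2: h(83,438)=(83*31+438)%997=20 -> [20]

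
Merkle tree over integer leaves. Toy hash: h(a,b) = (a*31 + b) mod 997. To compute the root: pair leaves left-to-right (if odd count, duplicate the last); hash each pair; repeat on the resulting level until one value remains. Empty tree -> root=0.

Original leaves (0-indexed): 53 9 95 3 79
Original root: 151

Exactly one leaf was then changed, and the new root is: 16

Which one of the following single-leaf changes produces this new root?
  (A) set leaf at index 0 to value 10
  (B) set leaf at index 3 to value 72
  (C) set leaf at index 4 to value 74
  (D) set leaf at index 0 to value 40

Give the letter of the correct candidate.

Original leaves: [53, 9, 95, 3, 79]
Target new root: 16
Try each candidate change and compute the resulting root:
Candidate A: set leaf[0] = 10 -> leaves = [10, 9, 95, 3, 79]
  L0: [10, 9, 95, 3, 79]
  L1: h(10,9)=(10*31+9)%997=319 h(95,3)=(95*31+3)%997=954 h(79,79)=(79*31+79)%997=534 -> [319, 954, 534]
  L2: h(319,954)=(319*31+954)%997=873 h(534,534)=(534*31+534)%997=139 -> [873, 139]
  L3: h(873,139)=(873*31+139)%997=283 -> [283]
  root = 283 != target 16
Candidate B: set leaf[3] = 72 -> leaves = [53, 9, 95, 72, 79]
  L0: [53, 9, 95, 72, 79]
  L1: h(53,9)=(53*31+9)%997=655 h(95,72)=(95*31+72)%997=26 h(79,79)=(79*31+79)%997=534 -> [655, 26, 534]
  L2: h(655,26)=(655*31+26)%997=391 h(534,534)=(534*31+534)%997=139 -> [391, 139]
  L3: h(391,139)=(391*31+139)%997=296 -> [296]
  root = 296 != target 16
Candidate C: set leaf[4] = 74 -> leaves = [53, 9, 95, 3, 74]
  L0: [53, 9, 95, 3, 74]
  L1: h(53,9)=(53*31+9)%997=655 h(95,3)=(95*31+3)%997=954 h(74,74)=(74*31+74)%997=374 -> [655, 954, 374]
  L2: h(655,954)=(655*31+954)%997=322 h(374,374)=(374*31+374)%997=4 -> [322, 4]
  L3: h(322,4)=(322*31+4)%997=16 -> [16]
  root = 16 == target 16  ** MATCH **
Candidate D: set leaf[0] = 40 -> leaves = [40, 9, 95, 3, 79]
  L0: [40, 9, 95, 3, 79]
  L1: h(40,9)=(40*31+9)%997=252 h(95,3)=(95*31+3)%997=954 h(79,79)=(79*31+79)%997=534 -> [252, 954, 534]
  L2: h(252,954)=(252*31+954)%997=790 h(534,534)=(534*31+534)%997=139 -> [790, 139]
  L3: h(790,139)=(790*31+139)%997=701 -> [701]
  root = 701 != target 16
Candidate C produces the target root.

Answer: C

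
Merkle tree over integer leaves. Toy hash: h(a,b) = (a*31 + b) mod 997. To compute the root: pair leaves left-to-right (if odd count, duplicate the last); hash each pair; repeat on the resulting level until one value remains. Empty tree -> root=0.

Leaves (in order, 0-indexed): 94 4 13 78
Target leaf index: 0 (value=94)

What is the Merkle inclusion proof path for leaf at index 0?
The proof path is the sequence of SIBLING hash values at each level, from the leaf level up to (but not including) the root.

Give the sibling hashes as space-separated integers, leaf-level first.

L0 (leaves): [94, 4, 13, 78], target index=0
L1: h(94,4)=(94*31+4)%997=924 [pair 0] h(13,78)=(13*31+78)%997=481 [pair 1] -> [924, 481]
  Sibling for proof at L0: 4
L2: h(924,481)=(924*31+481)%997=212 [pair 0] -> [212]
  Sibling for proof at L1: 481
Root: 212
Proof path (sibling hashes from leaf to root): [4, 481]

Answer: 4 481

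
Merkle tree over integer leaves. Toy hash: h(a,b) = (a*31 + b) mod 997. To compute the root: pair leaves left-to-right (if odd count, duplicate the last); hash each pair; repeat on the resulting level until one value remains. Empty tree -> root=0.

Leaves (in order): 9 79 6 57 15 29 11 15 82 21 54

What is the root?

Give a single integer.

L0: [9, 79, 6, 57, 15, 29, 11, 15, 82, 21, 54]
L1: h(9,79)=(9*31+79)%997=358 h(6,57)=(6*31+57)%997=243 h(15,29)=(15*31+29)%997=494 h(11,15)=(11*31+15)%997=356 h(82,21)=(82*31+21)%997=569 h(54,54)=(54*31+54)%997=731 -> [358, 243, 494, 356, 569, 731]
L2: h(358,243)=(358*31+243)%997=374 h(494,356)=(494*31+356)%997=715 h(569,731)=(569*31+731)%997=424 -> [374, 715, 424]
L3: h(374,715)=(374*31+715)%997=345 h(424,424)=(424*31+424)%997=607 -> [345, 607]
L4: h(345,607)=(345*31+607)%997=335 -> [335]

Answer: 335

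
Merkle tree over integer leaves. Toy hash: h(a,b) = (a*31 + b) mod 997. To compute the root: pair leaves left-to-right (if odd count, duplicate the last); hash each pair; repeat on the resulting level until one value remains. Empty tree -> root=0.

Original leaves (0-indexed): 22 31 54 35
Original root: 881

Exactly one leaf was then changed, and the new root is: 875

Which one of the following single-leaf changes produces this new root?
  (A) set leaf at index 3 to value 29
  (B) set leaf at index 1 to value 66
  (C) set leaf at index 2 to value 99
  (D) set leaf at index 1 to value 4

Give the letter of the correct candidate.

Answer: A

Derivation:
Original leaves: [22, 31, 54, 35]
Target new root: 875
Try each candidate change and compute the resulting root:
Candidate A: set leaf[3] = 29 -> leaves = [22, 31, 54, 29]
  L0: [22, 31, 54, 29]
  L1: h(22,31)=(22*31+31)%997=713 h(54,29)=(54*31+29)%997=706 -> [713, 706]
  L2: h(713,706)=(713*31+706)%997=875 -> [875]
  root = 875 == target 875  ** MATCH **
Candidate B: set leaf[1] = 66 -> leaves = [22, 66, 54, 35]
  L0: [22, 66, 54, 35]
  L1: h(22,66)=(22*31+66)%997=748 h(54,35)=(54*31+35)%997=712 -> [748, 712]
  L2: h(748,712)=(748*31+712)%997=969 -> [969]
  root = 969 != target 875
Candidate C: set leaf[2] = 99 -> leaves = [22, 31, 99, 35]
  L0: [22, 31, 99, 35]
  L1: h(22,31)=(22*31+31)%997=713 h(99,35)=(99*31+35)%997=113 -> [713, 113]
  L2: h(713,113)=(713*31+113)%997=282 -> [282]
  root = 282 != target 875
Candidate D: set leaf[1] = 4 -> leaves = [22, 4, 54, 35]
  L0: [22, 4, 54, 35]
  L1: h(22,4)=(22*31+4)%997=686 h(54,35)=(54*31+35)%997=712 -> [686, 712]
  L2: h(686,712)=(686*31+712)%997=44 -> [44]
  root = 44 != target 875
Candidate A produces the target root.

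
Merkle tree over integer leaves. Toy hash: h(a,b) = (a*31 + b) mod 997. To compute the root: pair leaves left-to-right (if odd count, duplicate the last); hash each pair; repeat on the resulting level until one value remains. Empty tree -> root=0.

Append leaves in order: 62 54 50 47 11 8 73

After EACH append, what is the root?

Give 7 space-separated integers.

After append 62 (leaves=[62]):
  L0: [62]
  root=62
After append 54 (leaves=[62, 54]):
  L0: [62, 54]
  L1: h(62,54)=(62*31+54)%997=979 -> [979]
  root=979
After append 50 (leaves=[62, 54, 50]):
  L0: [62, 54, 50]
  L1: h(62,54)=(62*31+54)%997=979 h(50,50)=(50*31+50)%997=603 -> [979, 603]
  L2: h(979,603)=(979*31+603)%997=45 -> [45]
  root=45
After append 47 (leaves=[62, 54, 50, 47]):
  L0: [62, 54, 50, 47]
  L1: h(62,54)=(62*31+54)%997=979 h(50,47)=(50*31+47)%997=600 -> [979, 600]
  L2: h(979,600)=(979*31+600)%997=42 -> [42]
  root=42
After append 11 (leaves=[62, 54, 50, 47, 11]):
  L0: [62, 54, 50, 47, 11]
  L1: h(62,54)=(62*31+54)%997=979 h(50,47)=(50*31+47)%997=600 h(11,11)=(11*31+11)%997=352 -> [979, 600, 352]
  L2: h(979,600)=(979*31+600)%997=42 h(352,352)=(352*31+352)%997=297 -> [42, 297]
  L3: h(42,297)=(42*31+297)%997=602 -> [602]
  root=602
After append 8 (leaves=[62, 54, 50, 47, 11, 8]):
  L0: [62, 54, 50, 47, 11, 8]
  L1: h(62,54)=(62*31+54)%997=979 h(50,47)=(50*31+47)%997=600 h(11,8)=(11*31+8)%997=349 -> [979, 600, 349]
  L2: h(979,600)=(979*31+600)%997=42 h(349,349)=(349*31+349)%997=201 -> [42, 201]
  L3: h(42,201)=(42*31+201)%997=506 -> [506]
  root=506
After append 73 (leaves=[62, 54, 50, 47, 11, 8, 73]):
  L0: [62, 54, 50, 47, 11, 8, 73]
  L1: h(62,54)=(62*31+54)%997=979 h(50,47)=(50*31+47)%997=600 h(11,8)=(11*31+8)%997=349 h(73,73)=(73*31+73)%997=342 -> [979, 600, 349, 342]
  L2: h(979,600)=(979*31+600)%997=42 h(349,342)=(349*31+342)%997=194 -> [42, 194]
  L3: h(42,194)=(42*31+194)%997=499 -> [499]
  root=499

Answer: 62 979 45 42 602 506 499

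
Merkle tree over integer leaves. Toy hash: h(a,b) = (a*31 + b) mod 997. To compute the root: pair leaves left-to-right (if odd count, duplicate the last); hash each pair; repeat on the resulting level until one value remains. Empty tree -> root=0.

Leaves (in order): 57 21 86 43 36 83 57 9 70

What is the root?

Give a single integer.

Answer: 359

Derivation:
L0: [57, 21, 86, 43, 36, 83, 57, 9, 70]
L1: h(57,21)=(57*31+21)%997=791 h(86,43)=(86*31+43)%997=715 h(36,83)=(36*31+83)%997=202 h(57,9)=(57*31+9)%997=779 h(70,70)=(70*31+70)%997=246 -> [791, 715, 202, 779, 246]
L2: h(791,715)=(791*31+715)%997=311 h(202,779)=(202*31+779)%997=62 h(246,246)=(246*31+246)%997=893 -> [311, 62, 893]
L3: h(311,62)=(311*31+62)%997=730 h(893,893)=(893*31+893)%997=660 -> [730, 660]
L4: h(730,660)=(730*31+660)%997=359 -> [359]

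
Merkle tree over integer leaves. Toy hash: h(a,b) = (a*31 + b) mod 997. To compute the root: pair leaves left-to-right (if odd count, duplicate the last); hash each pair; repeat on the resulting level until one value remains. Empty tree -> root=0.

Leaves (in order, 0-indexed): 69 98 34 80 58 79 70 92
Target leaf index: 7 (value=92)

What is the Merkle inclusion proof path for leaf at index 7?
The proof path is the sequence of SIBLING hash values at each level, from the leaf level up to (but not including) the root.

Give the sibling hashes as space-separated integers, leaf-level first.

Answer: 70 880 691

Derivation:
L0 (leaves): [69, 98, 34, 80, 58, 79, 70, 92], target index=7
L1: h(69,98)=(69*31+98)%997=243 [pair 0] h(34,80)=(34*31+80)%997=137 [pair 1] h(58,79)=(58*31+79)%997=880 [pair 2] h(70,92)=(70*31+92)%997=268 [pair 3] -> [243, 137, 880, 268]
  Sibling for proof at L0: 70
L2: h(243,137)=(243*31+137)%997=691 [pair 0] h(880,268)=(880*31+268)%997=629 [pair 1] -> [691, 629]
  Sibling for proof at L1: 880
L3: h(691,629)=(691*31+629)%997=116 [pair 0] -> [116]
  Sibling for proof at L2: 691
Root: 116
Proof path (sibling hashes from leaf to root): [70, 880, 691]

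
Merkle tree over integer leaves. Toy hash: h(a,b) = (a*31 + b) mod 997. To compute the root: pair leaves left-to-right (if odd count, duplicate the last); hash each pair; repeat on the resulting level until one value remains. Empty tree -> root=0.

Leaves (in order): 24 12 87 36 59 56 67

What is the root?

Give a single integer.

L0: [24, 12, 87, 36, 59, 56, 67]
L1: h(24,12)=(24*31+12)%997=756 h(87,36)=(87*31+36)%997=739 h(59,56)=(59*31+56)%997=888 h(67,67)=(67*31+67)%997=150 -> [756, 739, 888, 150]
L2: h(756,739)=(756*31+739)%997=247 h(888,150)=(888*31+150)%997=759 -> [247, 759]
L3: h(247,759)=(247*31+759)%997=440 -> [440]

Answer: 440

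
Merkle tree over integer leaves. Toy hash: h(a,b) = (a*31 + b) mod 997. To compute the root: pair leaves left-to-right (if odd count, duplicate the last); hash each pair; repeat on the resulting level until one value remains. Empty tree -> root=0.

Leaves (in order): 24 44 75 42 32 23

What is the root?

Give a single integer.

Answer: 720

Derivation:
L0: [24, 44, 75, 42, 32, 23]
L1: h(24,44)=(24*31+44)%997=788 h(75,42)=(75*31+42)%997=373 h(32,23)=(32*31+23)%997=18 -> [788, 373, 18]
L2: h(788,373)=(788*31+373)%997=873 h(18,18)=(18*31+18)%997=576 -> [873, 576]
L3: h(873,576)=(873*31+576)%997=720 -> [720]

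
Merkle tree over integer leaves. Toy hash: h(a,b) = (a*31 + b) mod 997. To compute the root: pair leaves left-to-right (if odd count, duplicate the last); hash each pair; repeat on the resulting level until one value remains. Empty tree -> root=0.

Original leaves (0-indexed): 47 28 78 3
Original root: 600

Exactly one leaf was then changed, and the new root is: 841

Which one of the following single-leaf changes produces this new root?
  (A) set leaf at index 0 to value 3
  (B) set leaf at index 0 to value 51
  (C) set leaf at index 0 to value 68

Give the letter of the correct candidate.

Original leaves: [47, 28, 78, 3]
Target new root: 841
Try each candidate change and compute the resulting root:
Candidate A: set leaf[0] = 3 -> leaves = [3, 28, 78, 3]
  L0: [3, 28, 78, 3]
  L1: h(3,28)=(3*31+28)%997=121 h(78,3)=(78*31+3)%997=427 -> [121, 427]
  L2: h(121,427)=(121*31+427)%997=190 -> [190]
  root = 190 != target 841
Candidate B: set leaf[0] = 51 -> leaves = [51, 28, 78, 3]
  L0: [51, 28, 78, 3]
  L1: h(51,28)=(51*31+28)%997=612 h(78,3)=(78*31+3)%997=427 -> [612, 427]
  L2: h(612,427)=(612*31+427)%997=456 -> [456]
  root = 456 != target 841
Candidate C: set leaf[0] = 68 -> leaves = [68, 28, 78, 3]
  L0: [68, 28, 78, 3]
  L1: h(68,28)=(68*31+28)%997=142 h(78,3)=(78*31+3)%997=427 -> [142, 427]
  L2: h(142,427)=(142*31+427)%997=841 -> [841]
  root = 841 == target 841  ** MATCH **
Candidate C produces the target root.

Answer: C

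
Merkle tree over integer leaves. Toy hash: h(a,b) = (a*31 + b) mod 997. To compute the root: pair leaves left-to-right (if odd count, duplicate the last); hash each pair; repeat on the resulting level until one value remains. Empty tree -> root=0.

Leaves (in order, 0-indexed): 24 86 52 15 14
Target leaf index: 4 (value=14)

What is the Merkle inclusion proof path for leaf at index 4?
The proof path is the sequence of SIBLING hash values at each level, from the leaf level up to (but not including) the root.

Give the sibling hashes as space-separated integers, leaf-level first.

L0 (leaves): [24, 86, 52, 15, 14], target index=4
L1: h(24,86)=(24*31+86)%997=830 [pair 0] h(52,15)=(52*31+15)%997=630 [pair 1] h(14,14)=(14*31+14)%997=448 [pair 2] -> [830, 630, 448]
  Sibling for proof at L0: 14
L2: h(830,630)=(830*31+630)%997=438 [pair 0] h(448,448)=(448*31+448)%997=378 [pair 1] -> [438, 378]
  Sibling for proof at L1: 448
L3: h(438,378)=(438*31+378)%997=995 [pair 0] -> [995]
  Sibling for proof at L2: 438
Root: 995
Proof path (sibling hashes from leaf to root): [14, 448, 438]

Answer: 14 448 438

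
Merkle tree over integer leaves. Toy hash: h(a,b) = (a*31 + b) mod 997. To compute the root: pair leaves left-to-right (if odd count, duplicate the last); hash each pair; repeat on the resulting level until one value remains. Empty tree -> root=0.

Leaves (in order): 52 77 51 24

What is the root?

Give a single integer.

L0: [52, 77, 51, 24]
L1: h(52,77)=(52*31+77)%997=692 h(51,24)=(51*31+24)%997=608 -> [692, 608]
L2: h(692,608)=(692*31+608)%997=126 -> [126]

Answer: 126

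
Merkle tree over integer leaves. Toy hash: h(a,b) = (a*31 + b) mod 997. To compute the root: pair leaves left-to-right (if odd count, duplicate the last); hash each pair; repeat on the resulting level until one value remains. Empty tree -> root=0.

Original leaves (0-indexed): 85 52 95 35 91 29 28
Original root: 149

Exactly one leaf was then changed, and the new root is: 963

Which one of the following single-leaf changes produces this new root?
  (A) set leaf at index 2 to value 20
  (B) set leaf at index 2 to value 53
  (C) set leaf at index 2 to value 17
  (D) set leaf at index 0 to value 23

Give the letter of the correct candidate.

Original leaves: [85, 52, 95, 35, 91, 29, 28]
Target new root: 963
Try each candidate change and compute the resulting root:
Candidate A: set leaf[2] = 20 -> leaves = [85, 52, 20, 35, 91, 29, 28]
  L0: [85, 52, 20, 35, 91, 29, 28]
  L1: h(85,52)=(85*31+52)%997=693 h(20,35)=(20*31+35)%997=655 h(91,29)=(91*31+29)%997=856 h(28,28)=(28*31+28)%997=896 -> [693, 655, 856, 896]
  L2: h(693,655)=(693*31+655)%997=204 h(856,896)=(856*31+896)%997=513 -> [204, 513]
  L3: h(204,513)=(204*31+513)%997=855 -> [855]
  root = 855 != target 963
Candidate B: set leaf[2] = 53 -> leaves = [85, 52, 53, 35, 91, 29, 28]
  L0: [85, 52, 53, 35, 91, 29, 28]
  L1: h(85,52)=(85*31+52)%997=693 h(53,35)=(53*31+35)%997=681 h(91,29)=(91*31+29)%997=856 h(28,28)=(28*31+28)%997=896 -> [693, 681, 856, 896]
  L2: h(693,681)=(693*31+681)%997=230 h(856,896)=(856*31+896)%997=513 -> [230, 513]
  L3: h(230,513)=(230*31+513)%997=664 -> [664]
  root = 664 != target 963
Candidate C: set leaf[2] = 17 -> leaves = [85, 52, 17, 35, 91, 29, 28]
  L0: [85, 52, 17, 35, 91, 29, 28]
  L1: h(85,52)=(85*31+52)%997=693 h(17,35)=(17*31+35)%997=562 h(91,29)=(91*31+29)%997=856 h(28,28)=(28*31+28)%997=896 -> [693, 562, 856, 896]
  L2: h(693,562)=(693*31+562)%997=111 h(856,896)=(856*31+896)%997=513 -> [111, 513]
  L3: h(111,513)=(111*31+513)%997=963 -> [963]
  root = 963 == target 963  ** MATCH **
Candidate D: set leaf[0] = 23 -> leaves = [23, 52, 95, 35, 91, 29, 28]
  L0: [23, 52, 95, 35, 91, 29, 28]
  L1: h(23,52)=(23*31+52)%997=765 h(95,35)=(95*31+35)%997=986 h(91,29)=(91*31+29)%997=856 h(28,28)=(28*31+28)%997=896 -> [765, 986, 856, 896]
  L2: h(765,986)=(765*31+986)%997=773 h(856,896)=(856*31+896)%997=513 -> [773, 513]
  L3: h(773,513)=(773*31+513)%997=548 -> [548]
  root = 548 != target 963
Candidate C produces the target root.

Answer: C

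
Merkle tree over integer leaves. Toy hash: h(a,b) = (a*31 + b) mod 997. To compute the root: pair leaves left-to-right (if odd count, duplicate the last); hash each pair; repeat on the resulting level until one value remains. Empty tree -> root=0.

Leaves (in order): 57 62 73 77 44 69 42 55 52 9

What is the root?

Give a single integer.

L0: [57, 62, 73, 77, 44, 69, 42, 55, 52, 9]
L1: h(57,62)=(57*31+62)%997=832 h(73,77)=(73*31+77)%997=346 h(44,69)=(44*31+69)%997=436 h(42,55)=(42*31+55)%997=360 h(52,9)=(52*31+9)%997=624 -> [832, 346, 436, 360, 624]
L2: h(832,346)=(832*31+346)%997=216 h(436,360)=(436*31+360)%997=915 h(624,624)=(624*31+624)%997=28 -> [216, 915, 28]
L3: h(216,915)=(216*31+915)%997=632 h(28,28)=(28*31+28)%997=896 -> [632, 896]
L4: h(632,896)=(632*31+896)%997=548 -> [548]

Answer: 548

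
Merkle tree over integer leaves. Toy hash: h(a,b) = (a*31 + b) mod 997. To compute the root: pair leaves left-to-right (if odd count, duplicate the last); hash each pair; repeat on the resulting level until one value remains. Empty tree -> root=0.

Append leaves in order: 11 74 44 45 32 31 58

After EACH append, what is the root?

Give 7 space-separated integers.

Answer: 11 415 315 316 690 658 494

Derivation:
After append 11 (leaves=[11]):
  L0: [11]
  root=11
After append 74 (leaves=[11, 74]):
  L0: [11, 74]
  L1: h(11,74)=(11*31+74)%997=415 -> [415]
  root=415
After append 44 (leaves=[11, 74, 44]):
  L0: [11, 74, 44]
  L1: h(11,74)=(11*31+74)%997=415 h(44,44)=(44*31+44)%997=411 -> [415, 411]
  L2: h(415,411)=(415*31+411)%997=315 -> [315]
  root=315
After append 45 (leaves=[11, 74, 44, 45]):
  L0: [11, 74, 44, 45]
  L1: h(11,74)=(11*31+74)%997=415 h(44,45)=(44*31+45)%997=412 -> [415, 412]
  L2: h(415,412)=(415*31+412)%997=316 -> [316]
  root=316
After append 32 (leaves=[11, 74, 44, 45, 32]):
  L0: [11, 74, 44, 45, 32]
  L1: h(11,74)=(11*31+74)%997=415 h(44,45)=(44*31+45)%997=412 h(32,32)=(32*31+32)%997=27 -> [415, 412, 27]
  L2: h(415,412)=(415*31+412)%997=316 h(27,27)=(27*31+27)%997=864 -> [316, 864]
  L3: h(316,864)=(316*31+864)%997=690 -> [690]
  root=690
After append 31 (leaves=[11, 74, 44, 45, 32, 31]):
  L0: [11, 74, 44, 45, 32, 31]
  L1: h(11,74)=(11*31+74)%997=415 h(44,45)=(44*31+45)%997=412 h(32,31)=(32*31+31)%997=26 -> [415, 412, 26]
  L2: h(415,412)=(415*31+412)%997=316 h(26,26)=(26*31+26)%997=832 -> [316, 832]
  L3: h(316,832)=(316*31+832)%997=658 -> [658]
  root=658
After append 58 (leaves=[11, 74, 44, 45, 32, 31, 58]):
  L0: [11, 74, 44, 45, 32, 31, 58]
  L1: h(11,74)=(11*31+74)%997=415 h(44,45)=(44*31+45)%997=412 h(32,31)=(32*31+31)%997=26 h(58,58)=(58*31+58)%997=859 -> [415, 412, 26, 859]
  L2: h(415,412)=(415*31+412)%997=316 h(26,859)=(26*31+859)%997=668 -> [316, 668]
  L3: h(316,668)=(316*31+668)%997=494 -> [494]
  root=494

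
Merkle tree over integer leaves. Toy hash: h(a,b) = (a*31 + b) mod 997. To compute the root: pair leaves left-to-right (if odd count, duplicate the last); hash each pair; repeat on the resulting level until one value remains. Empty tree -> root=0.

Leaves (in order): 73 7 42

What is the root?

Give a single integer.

Answer: 927

Derivation:
L0: [73, 7, 42]
L1: h(73,7)=(73*31+7)%997=276 h(42,42)=(42*31+42)%997=347 -> [276, 347]
L2: h(276,347)=(276*31+347)%997=927 -> [927]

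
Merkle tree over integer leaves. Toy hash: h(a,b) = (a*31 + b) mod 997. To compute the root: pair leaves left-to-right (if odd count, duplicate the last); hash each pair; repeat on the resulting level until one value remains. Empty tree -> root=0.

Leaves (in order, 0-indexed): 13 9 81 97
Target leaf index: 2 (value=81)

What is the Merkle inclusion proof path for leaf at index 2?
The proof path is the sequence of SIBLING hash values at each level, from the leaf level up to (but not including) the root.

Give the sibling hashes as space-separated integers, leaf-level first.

Answer: 97 412

Derivation:
L0 (leaves): [13, 9, 81, 97], target index=2
L1: h(13,9)=(13*31+9)%997=412 [pair 0] h(81,97)=(81*31+97)%997=614 [pair 1] -> [412, 614]
  Sibling for proof at L0: 97
L2: h(412,614)=(412*31+614)%997=425 [pair 0] -> [425]
  Sibling for proof at L1: 412
Root: 425
Proof path (sibling hashes from leaf to root): [97, 412]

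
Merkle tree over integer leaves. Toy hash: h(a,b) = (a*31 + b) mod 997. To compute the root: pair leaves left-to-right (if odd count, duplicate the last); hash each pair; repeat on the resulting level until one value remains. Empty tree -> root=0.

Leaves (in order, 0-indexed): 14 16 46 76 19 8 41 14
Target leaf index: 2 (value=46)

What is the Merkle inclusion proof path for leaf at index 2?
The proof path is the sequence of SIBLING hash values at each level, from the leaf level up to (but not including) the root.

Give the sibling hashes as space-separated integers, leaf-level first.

Answer: 76 450 849

Derivation:
L0 (leaves): [14, 16, 46, 76, 19, 8, 41, 14], target index=2
L1: h(14,16)=(14*31+16)%997=450 [pair 0] h(46,76)=(46*31+76)%997=505 [pair 1] h(19,8)=(19*31+8)%997=597 [pair 2] h(41,14)=(41*31+14)%997=288 [pair 3] -> [450, 505, 597, 288]
  Sibling for proof at L0: 76
L2: h(450,505)=(450*31+505)%997=497 [pair 0] h(597,288)=(597*31+288)%997=849 [pair 1] -> [497, 849]
  Sibling for proof at L1: 450
L3: h(497,849)=(497*31+849)%997=304 [pair 0] -> [304]
  Sibling for proof at L2: 849
Root: 304
Proof path (sibling hashes from leaf to root): [76, 450, 849]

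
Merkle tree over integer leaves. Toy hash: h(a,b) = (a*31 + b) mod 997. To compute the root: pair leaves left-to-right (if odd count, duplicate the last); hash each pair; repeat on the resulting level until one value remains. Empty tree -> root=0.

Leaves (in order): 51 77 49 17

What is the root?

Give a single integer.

L0: [51, 77, 49, 17]
L1: h(51,77)=(51*31+77)%997=661 h(49,17)=(49*31+17)%997=539 -> [661, 539]
L2: h(661,539)=(661*31+539)%997=93 -> [93]

Answer: 93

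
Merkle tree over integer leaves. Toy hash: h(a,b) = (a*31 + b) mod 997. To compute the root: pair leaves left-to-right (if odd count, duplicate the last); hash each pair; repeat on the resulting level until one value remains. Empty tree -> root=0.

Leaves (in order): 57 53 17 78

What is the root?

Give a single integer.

L0: [57, 53, 17, 78]
L1: h(57,53)=(57*31+53)%997=823 h(17,78)=(17*31+78)%997=605 -> [823, 605]
L2: h(823,605)=(823*31+605)%997=196 -> [196]

Answer: 196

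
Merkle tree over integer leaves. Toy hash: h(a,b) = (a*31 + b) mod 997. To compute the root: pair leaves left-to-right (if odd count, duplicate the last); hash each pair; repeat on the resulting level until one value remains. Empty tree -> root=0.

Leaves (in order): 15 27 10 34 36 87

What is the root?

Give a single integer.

Answer: 541

Derivation:
L0: [15, 27, 10, 34, 36, 87]
L1: h(15,27)=(15*31+27)%997=492 h(10,34)=(10*31+34)%997=344 h(36,87)=(36*31+87)%997=206 -> [492, 344, 206]
L2: h(492,344)=(492*31+344)%997=641 h(206,206)=(206*31+206)%997=610 -> [641, 610]
L3: h(641,610)=(641*31+610)%997=541 -> [541]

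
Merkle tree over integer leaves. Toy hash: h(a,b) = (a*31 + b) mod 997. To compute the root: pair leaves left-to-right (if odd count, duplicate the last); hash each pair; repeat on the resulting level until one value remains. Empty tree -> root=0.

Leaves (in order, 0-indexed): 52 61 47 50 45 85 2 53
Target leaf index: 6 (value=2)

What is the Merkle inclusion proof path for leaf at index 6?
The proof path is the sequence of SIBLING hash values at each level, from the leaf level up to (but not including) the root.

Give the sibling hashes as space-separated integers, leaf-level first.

L0 (leaves): [52, 61, 47, 50, 45, 85, 2, 53], target index=6
L1: h(52,61)=(52*31+61)%997=676 [pair 0] h(47,50)=(47*31+50)%997=510 [pair 1] h(45,85)=(45*31+85)%997=483 [pair 2] h(2,53)=(2*31+53)%997=115 [pair 3] -> [676, 510, 483, 115]
  Sibling for proof at L0: 53
L2: h(676,510)=(676*31+510)%997=529 [pair 0] h(483,115)=(483*31+115)%997=133 [pair 1] -> [529, 133]
  Sibling for proof at L1: 483
L3: h(529,133)=(529*31+133)%997=580 [pair 0] -> [580]
  Sibling for proof at L2: 529
Root: 580
Proof path (sibling hashes from leaf to root): [53, 483, 529]

Answer: 53 483 529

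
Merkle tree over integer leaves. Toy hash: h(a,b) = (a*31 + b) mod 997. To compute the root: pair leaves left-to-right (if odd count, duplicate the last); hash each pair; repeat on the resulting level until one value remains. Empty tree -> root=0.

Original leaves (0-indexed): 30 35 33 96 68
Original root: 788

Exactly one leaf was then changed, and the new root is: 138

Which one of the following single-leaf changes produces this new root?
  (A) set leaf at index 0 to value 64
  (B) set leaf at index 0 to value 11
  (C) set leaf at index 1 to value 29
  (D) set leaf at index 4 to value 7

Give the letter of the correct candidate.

Original leaves: [30, 35, 33, 96, 68]
Target new root: 138
Try each candidate change and compute the resulting root:
Candidate A: set leaf[0] = 64 -> leaves = [64, 35, 33, 96, 68]
  L0: [64, 35, 33, 96, 68]
  L1: h(64,35)=(64*31+35)%997=25 h(33,96)=(33*31+96)%997=122 h(68,68)=(68*31+68)%997=182 -> [25, 122, 182]
  L2: h(25,122)=(25*31+122)%997=897 h(182,182)=(182*31+182)%997=839 -> [897, 839]
  L3: h(897,839)=(897*31+839)%997=730 -> [730]
  root = 730 != target 138
Candidate B: set leaf[0] = 11 -> leaves = [11, 35, 33, 96, 68]
  L0: [11, 35, 33, 96, 68]
  L1: h(11,35)=(11*31+35)%997=376 h(33,96)=(33*31+96)%997=122 h(68,68)=(68*31+68)%997=182 -> [376, 122, 182]
  L2: h(376,122)=(376*31+122)%997=811 h(182,182)=(182*31+182)%997=839 -> [811, 839]
  L3: h(811,839)=(811*31+839)%997=58 -> [58]
  root = 58 != target 138
Candidate C: set leaf[1] = 29 -> leaves = [30, 29, 33, 96, 68]
  L0: [30, 29, 33, 96, 68]
  L1: h(30,29)=(30*31+29)%997=959 h(33,96)=(33*31+96)%997=122 h(68,68)=(68*31+68)%997=182 -> [959, 122, 182]
  L2: h(959,122)=(959*31+122)%997=938 h(182,182)=(182*31+182)%997=839 -> [938, 839]
  L3: h(938,839)=(938*31+839)%997=7 -> [7]
  root = 7 != target 138
Candidate D: set leaf[4] = 7 -> leaves = [30, 35, 33, 96, 7]
  L0: [30, 35, 33, 96, 7]
  L1: h(30,35)=(30*31+35)%997=965 h(33,96)=(33*31+96)%997=122 h(7,7)=(7*31+7)%997=224 -> [965, 122, 224]
  L2: h(965,122)=(965*31+122)%997=127 h(224,224)=(224*31+224)%997=189 -> [127, 189]
  L3: h(127,189)=(127*31+189)%997=138 -> [138]
  root = 138 == target 138  ** MATCH **
Candidate D produces the target root.

Answer: D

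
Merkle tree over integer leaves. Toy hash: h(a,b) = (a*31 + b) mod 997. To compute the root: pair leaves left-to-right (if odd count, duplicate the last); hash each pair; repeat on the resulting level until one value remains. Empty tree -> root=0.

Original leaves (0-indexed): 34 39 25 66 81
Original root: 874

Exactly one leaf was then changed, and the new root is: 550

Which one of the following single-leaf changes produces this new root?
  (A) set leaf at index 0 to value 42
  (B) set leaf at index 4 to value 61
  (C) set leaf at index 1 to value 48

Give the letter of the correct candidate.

Original leaves: [34, 39, 25, 66, 81]
Target new root: 550
Try each candidate change and compute the resulting root:
Candidate A: set leaf[0] = 42 -> leaves = [42, 39, 25, 66, 81]
  L0: [42, 39, 25, 66, 81]
  L1: h(42,39)=(42*31+39)%997=344 h(25,66)=(25*31+66)%997=841 h(81,81)=(81*31+81)%997=598 -> [344, 841, 598]
  L2: h(344,841)=(344*31+841)%997=538 h(598,598)=(598*31+598)%997=193 -> [538, 193]
  L3: h(538,193)=(538*31+193)%997=919 -> [919]
  root = 919 != target 550
Candidate B: set leaf[4] = 61 -> leaves = [34, 39, 25, 66, 61]
  L0: [34, 39, 25, 66, 61]
  L1: h(34,39)=(34*31+39)%997=96 h(25,66)=(25*31+66)%997=841 h(61,61)=(61*31+61)%997=955 -> [96, 841, 955]
  L2: h(96,841)=(96*31+841)%997=826 h(955,955)=(955*31+955)%997=650 -> [826, 650]
  L3: h(826,650)=(826*31+650)%997=334 -> [334]
  root = 334 != target 550
Candidate C: set leaf[1] = 48 -> leaves = [34, 48, 25, 66, 81]
  L0: [34, 48, 25, 66, 81]
  L1: h(34,48)=(34*31+48)%997=105 h(25,66)=(25*31+66)%997=841 h(81,81)=(81*31+81)%997=598 -> [105, 841, 598]
  L2: h(105,841)=(105*31+841)%997=108 h(598,598)=(598*31+598)%997=193 -> [108, 193]
  L3: h(108,193)=(108*31+193)%997=550 -> [550]
  root = 550 == target 550  ** MATCH **
Candidate C produces the target root.

Answer: C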